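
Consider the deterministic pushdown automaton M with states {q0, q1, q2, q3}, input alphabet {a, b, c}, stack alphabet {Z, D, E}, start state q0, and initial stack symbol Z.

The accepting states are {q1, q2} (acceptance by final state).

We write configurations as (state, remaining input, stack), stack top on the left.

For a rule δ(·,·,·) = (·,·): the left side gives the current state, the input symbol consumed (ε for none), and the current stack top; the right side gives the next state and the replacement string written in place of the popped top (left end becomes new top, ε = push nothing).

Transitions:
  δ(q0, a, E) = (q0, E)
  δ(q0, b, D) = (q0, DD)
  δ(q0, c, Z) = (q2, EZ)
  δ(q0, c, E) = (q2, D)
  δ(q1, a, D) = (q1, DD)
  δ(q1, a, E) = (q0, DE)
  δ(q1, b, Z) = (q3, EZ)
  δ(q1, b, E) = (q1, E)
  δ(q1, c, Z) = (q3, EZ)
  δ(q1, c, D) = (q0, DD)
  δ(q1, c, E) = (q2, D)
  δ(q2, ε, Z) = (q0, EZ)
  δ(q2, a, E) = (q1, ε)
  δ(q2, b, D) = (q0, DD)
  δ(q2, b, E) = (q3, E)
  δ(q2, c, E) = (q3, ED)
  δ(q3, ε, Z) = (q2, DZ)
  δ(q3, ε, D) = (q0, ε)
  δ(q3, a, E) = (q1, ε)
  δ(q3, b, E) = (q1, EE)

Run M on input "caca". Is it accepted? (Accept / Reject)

Accept

(q0, caca, Z)
  read c, top Z: go to q2, push EZ → (q2, aca, EZ)
  read a, top E: go to q1, push ε → (q1, ca, Z)
  read c, top Z: go to q3, push EZ → (q3, a, EZ)
  read a, top E: go to q1, push ε → (q1, ε, Z)
All input consumed; state q1 ∈ F.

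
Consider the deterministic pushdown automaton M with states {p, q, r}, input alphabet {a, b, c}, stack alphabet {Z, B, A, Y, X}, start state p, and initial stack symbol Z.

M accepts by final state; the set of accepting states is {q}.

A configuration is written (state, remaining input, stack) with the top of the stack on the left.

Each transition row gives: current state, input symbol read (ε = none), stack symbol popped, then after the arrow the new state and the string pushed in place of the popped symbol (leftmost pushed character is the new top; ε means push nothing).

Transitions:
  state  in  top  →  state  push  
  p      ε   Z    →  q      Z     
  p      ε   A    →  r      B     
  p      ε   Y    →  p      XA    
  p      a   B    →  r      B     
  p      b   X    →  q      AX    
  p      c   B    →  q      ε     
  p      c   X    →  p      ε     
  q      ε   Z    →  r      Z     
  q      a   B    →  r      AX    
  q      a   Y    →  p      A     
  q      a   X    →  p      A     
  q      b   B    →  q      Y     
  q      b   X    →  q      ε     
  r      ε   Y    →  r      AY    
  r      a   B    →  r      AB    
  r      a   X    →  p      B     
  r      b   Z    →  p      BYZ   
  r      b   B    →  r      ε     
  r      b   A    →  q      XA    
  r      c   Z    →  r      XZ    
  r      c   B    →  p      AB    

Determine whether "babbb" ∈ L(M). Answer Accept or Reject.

Accept

(p, babbb, Z)
  ε-move, top Z: go to q, push Z → (q, babbb, Z)
  ε-move, top Z: go to r, push Z → (r, babbb, Z)
  read b, top Z: go to p, push BYZ → (p, abbb, BYZ)
  read a, top B: go to r, push B → (r, bbb, BYZ)
  read b, top B: go to r, push ε → (r, bb, YZ)
  ε-move, top Y: go to r, push AY → (r, bb, AYZ)
  read b, top A: go to q, push XA → (q, b, XAYZ)
  read b, top X: go to q, push ε → (q, ε, AYZ)
All input consumed; state q ∈ F.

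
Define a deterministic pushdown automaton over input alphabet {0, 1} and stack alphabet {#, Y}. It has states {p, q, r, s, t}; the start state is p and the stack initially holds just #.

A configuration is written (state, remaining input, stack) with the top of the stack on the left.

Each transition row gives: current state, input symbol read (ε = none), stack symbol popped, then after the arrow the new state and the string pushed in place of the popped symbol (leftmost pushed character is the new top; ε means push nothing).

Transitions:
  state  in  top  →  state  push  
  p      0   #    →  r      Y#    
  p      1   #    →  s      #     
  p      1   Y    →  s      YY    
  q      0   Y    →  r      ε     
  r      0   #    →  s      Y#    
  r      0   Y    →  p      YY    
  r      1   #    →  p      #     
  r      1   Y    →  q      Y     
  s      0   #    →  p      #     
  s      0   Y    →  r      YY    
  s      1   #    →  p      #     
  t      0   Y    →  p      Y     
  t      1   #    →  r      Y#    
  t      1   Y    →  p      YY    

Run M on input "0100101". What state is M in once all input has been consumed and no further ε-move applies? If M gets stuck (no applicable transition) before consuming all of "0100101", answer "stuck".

(p, 0100101, #)
  read 0, top #: go to r, push Y# → (r, 100101, Y#)
  read 1, top Y: go to q, push Y → (q, 00101, Y#)
  read 0, top Y: go to r, push ε → (r, 0101, #)
  read 0, top #: go to s, push Y# → (s, 101, Y#)
No transition for (s, 1, top Y); M blocks with input 101 remaining.

stuck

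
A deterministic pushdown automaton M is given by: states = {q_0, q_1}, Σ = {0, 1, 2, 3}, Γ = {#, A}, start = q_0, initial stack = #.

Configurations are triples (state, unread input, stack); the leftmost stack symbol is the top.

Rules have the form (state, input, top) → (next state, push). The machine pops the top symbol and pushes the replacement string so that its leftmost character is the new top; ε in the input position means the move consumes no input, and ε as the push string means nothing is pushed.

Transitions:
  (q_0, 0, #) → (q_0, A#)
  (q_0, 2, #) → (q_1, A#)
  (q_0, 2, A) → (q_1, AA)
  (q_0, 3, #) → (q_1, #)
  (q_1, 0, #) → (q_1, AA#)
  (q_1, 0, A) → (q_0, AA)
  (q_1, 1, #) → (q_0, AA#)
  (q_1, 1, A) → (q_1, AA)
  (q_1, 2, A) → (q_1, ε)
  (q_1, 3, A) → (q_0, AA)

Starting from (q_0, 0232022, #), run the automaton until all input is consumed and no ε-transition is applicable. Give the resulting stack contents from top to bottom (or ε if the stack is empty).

AAAAA#

(q_0, 0232022, #)
  read 0, top #: go to q_0, push A# → (q_0, 232022, A#)
  read 2, top A: go to q_1, push AA → (q_1, 32022, AA#)
  read 3, top A: go to q_0, push AA → (q_0, 2022, AAA#)
  read 2, top A: go to q_1, push AA → (q_1, 022, AAAA#)
  read 0, top A: go to q_0, push AA → (q_0, 22, AAAAA#)
  read 2, top A: go to q_1, push AA → (q_1, 2, AAAAAA#)
  read 2, top A: go to q_1, push ε → (q_1, ε, AAAAA#)
All input consumed in state q_1 with stack AAAAA#.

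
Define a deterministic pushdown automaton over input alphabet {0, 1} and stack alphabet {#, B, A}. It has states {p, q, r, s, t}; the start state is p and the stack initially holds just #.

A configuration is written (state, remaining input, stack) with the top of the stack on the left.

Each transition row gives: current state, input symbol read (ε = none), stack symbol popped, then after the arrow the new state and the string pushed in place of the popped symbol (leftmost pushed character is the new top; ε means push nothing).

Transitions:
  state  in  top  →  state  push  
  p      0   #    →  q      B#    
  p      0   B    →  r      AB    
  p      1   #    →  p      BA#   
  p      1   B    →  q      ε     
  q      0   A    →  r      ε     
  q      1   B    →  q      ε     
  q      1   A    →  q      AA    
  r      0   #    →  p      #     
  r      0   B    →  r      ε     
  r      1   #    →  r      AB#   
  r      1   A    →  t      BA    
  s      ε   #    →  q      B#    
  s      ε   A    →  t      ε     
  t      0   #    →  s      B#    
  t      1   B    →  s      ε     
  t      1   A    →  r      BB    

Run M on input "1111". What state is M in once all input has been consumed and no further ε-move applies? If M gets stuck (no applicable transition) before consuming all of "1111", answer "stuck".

(p, 1111, #) ⊢ (p, 111, BA#) ⊢ (q, 11, A#) ⊢ (q, 1, AA#) ⊢ (q, ε, AAA#)
All input consumed; M is in state q.

q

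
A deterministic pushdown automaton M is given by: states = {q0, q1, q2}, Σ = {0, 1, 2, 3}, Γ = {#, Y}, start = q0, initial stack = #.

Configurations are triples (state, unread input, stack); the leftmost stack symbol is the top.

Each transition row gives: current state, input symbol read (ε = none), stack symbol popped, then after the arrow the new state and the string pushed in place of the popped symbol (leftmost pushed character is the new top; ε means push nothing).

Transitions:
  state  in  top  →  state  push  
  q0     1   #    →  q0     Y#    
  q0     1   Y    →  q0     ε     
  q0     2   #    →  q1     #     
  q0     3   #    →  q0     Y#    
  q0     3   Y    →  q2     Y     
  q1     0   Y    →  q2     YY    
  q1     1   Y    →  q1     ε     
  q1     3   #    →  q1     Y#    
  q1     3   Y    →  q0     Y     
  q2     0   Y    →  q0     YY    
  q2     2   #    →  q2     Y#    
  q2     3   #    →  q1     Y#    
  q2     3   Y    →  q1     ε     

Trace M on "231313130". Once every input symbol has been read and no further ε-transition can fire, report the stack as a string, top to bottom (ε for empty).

YY#

(q0, 231313130, #)
  read 2, top #: go to q1, push # → (q1, 31313130, #)
  read 3, top #: go to q1, push Y# → (q1, 1313130, Y#)
  read 1, top Y: go to q1, push ε → (q1, 313130, #)
  read 3, top #: go to q1, push Y# → (q1, 13130, Y#)
  read 1, top Y: go to q1, push ε → (q1, 3130, #)
  read 3, top #: go to q1, push Y# → (q1, 130, Y#)
  read 1, top Y: go to q1, push ε → (q1, 30, #)
  read 3, top #: go to q1, push Y# → (q1, 0, Y#)
  read 0, top Y: go to q2, push YY → (q2, ε, YY#)
All input consumed in state q2 with stack YY#.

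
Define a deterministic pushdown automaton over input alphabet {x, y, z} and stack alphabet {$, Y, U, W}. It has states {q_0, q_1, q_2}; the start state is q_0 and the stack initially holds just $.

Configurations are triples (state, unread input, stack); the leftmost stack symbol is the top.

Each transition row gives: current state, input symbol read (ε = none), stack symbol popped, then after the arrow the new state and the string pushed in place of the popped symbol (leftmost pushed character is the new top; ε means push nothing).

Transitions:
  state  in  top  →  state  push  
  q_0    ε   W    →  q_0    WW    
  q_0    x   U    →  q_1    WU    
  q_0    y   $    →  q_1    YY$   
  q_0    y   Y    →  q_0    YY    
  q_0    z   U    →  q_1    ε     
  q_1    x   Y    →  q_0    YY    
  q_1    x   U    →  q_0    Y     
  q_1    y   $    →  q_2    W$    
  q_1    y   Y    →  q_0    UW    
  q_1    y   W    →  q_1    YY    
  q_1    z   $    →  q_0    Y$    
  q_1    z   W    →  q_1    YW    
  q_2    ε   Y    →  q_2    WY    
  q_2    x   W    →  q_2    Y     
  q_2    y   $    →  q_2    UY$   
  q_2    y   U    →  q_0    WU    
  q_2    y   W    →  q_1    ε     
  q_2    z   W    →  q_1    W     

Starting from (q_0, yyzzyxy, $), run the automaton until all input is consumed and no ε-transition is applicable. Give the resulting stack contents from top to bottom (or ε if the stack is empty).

(q_0, yyzzyxy, $)
  read y, top $: go to q_1, push YY$ → (q_1, yzzyxy, YY$)
  read y, top Y: go to q_0, push UW → (q_0, zzyxy, UWY$)
  read z, top U: go to q_1, push ε → (q_1, zyxy, WY$)
  read z, top W: go to q_1, push YW → (q_1, yxy, YWY$)
  read y, top Y: go to q_0, push UW → (q_0, xy, UWWY$)
  read x, top U: go to q_1, push WU → (q_1, y, WUWWY$)
  read y, top W: go to q_1, push YY → (q_1, ε, YYUWWY$)
All input consumed in state q_1 with stack YYUWWY$.

YYUWWY$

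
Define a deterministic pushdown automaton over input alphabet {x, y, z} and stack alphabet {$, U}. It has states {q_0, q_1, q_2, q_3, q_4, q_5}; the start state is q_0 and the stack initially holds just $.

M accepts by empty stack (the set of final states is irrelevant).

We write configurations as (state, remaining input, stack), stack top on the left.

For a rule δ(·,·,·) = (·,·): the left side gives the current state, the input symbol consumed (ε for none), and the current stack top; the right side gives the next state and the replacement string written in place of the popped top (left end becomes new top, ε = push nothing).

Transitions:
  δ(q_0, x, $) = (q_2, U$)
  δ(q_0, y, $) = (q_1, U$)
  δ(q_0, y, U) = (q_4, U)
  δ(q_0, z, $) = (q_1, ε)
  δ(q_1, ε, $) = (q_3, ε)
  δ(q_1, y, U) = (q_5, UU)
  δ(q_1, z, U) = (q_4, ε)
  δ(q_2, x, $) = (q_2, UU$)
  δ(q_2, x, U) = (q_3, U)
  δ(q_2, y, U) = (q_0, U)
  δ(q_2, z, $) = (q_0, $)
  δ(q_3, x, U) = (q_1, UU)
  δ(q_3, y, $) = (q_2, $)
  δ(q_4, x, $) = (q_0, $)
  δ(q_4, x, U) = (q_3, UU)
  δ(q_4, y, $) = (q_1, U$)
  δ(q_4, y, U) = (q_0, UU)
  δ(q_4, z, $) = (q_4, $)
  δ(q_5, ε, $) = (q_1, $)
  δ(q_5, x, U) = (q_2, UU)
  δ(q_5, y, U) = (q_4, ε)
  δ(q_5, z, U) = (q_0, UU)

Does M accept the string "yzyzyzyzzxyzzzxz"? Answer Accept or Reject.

Accept

(q_0, yzyzyzyzzxyzzzxz, $)
  read y, top $: go to q_1, push U$ → (q_1, zyzyzyzzxyzzzxz, U$)
  read z, top U: go to q_4, push ε → (q_4, yzyzyzzxyzzzxz, $)
  read y, top $: go to q_1, push U$ → (q_1, zyzyzzxyzzzxz, U$)
  read z, top U: go to q_4, push ε → (q_4, yzyzzxyzzzxz, $)
  read y, top $: go to q_1, push U$ → (q_1, zyzzxyzzzxz, U$)
  read z, top U: go to q_4, push ε → (q_4, yzzxyzzzxz, $)
  read y, top $: go to q_1, push U$ → (q_1, zzxyzzzxz, U$)
  read z, top U: go to q_4, push ε → (q_4, zxyzzzxz, $)
  read z, top $: go to q_4, push $ → (q_4, xyzzzxz, $)
  read x, top $: go to q_0, push $ → (q_0, yzzzxz, $)
  read y, top $: go to q_1, push U$ → (q_1, zzzxz, U$)
  read z, top U: go to q_4, push ε → (q_4, zzxz, $)
  read z, top $: go to q_4, push $ → (q_4, zxz, $)
  read z, top $: go to q_4, push $ → (q_4, xz, $)
  read x, top $: go to q_0, push $ → (q_0, z, $)
  read z, top $: go to q_1, push ε → (q_1, ε, ε)
All input consumed and the stack is empty.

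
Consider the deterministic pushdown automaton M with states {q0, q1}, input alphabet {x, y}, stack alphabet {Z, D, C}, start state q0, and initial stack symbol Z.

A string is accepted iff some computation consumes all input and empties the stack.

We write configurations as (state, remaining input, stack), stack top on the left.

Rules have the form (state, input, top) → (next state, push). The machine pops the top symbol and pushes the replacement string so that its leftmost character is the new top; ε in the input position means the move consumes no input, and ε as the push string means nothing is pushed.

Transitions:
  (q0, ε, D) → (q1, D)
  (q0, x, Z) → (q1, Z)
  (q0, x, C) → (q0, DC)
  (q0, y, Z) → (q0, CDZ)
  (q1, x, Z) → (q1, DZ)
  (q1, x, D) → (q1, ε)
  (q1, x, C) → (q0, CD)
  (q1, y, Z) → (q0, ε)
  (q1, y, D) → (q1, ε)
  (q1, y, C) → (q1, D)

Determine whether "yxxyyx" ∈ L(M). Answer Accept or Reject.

(q0, yxxyyx, Z) ⊢ (q0, xxyyx, CDZ) ⊢ (q0, xyyx, DCDZ) ⊢ (q1, xyyx, DCDZ) ⊢ (q1, yyx, CDZ) ⊢ (q1, yx, DDZ) ⊢ (q1, x, DZ) ⊢ (q1, ε, Z)
All input consumed; stack is Z, not empty, and no further ε-move applies.

Reject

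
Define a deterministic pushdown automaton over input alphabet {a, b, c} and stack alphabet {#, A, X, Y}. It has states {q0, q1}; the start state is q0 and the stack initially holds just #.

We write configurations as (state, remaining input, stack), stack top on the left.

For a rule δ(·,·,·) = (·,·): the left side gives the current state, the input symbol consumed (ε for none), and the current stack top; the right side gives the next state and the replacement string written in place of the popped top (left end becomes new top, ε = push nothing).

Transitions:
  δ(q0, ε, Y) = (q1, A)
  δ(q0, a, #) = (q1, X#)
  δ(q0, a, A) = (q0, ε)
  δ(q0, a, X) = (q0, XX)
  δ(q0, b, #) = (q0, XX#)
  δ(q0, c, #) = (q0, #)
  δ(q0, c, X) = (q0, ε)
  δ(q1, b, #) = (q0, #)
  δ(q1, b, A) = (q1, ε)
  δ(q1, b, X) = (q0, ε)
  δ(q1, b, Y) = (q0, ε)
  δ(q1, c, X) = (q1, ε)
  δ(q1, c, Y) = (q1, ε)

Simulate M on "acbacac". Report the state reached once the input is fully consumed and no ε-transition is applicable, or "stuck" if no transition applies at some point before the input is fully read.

stuck

(q0, acbacac, #) ⊢ (q1, cbacac, X#) ⊢ (q1, bacac, #) ⊢ (q0, acac, #) ⊢ (q1, cac, X#) ⊢ (q1, ac, #)
No transition for (q1, a, top #); M blocks with input ac remaining.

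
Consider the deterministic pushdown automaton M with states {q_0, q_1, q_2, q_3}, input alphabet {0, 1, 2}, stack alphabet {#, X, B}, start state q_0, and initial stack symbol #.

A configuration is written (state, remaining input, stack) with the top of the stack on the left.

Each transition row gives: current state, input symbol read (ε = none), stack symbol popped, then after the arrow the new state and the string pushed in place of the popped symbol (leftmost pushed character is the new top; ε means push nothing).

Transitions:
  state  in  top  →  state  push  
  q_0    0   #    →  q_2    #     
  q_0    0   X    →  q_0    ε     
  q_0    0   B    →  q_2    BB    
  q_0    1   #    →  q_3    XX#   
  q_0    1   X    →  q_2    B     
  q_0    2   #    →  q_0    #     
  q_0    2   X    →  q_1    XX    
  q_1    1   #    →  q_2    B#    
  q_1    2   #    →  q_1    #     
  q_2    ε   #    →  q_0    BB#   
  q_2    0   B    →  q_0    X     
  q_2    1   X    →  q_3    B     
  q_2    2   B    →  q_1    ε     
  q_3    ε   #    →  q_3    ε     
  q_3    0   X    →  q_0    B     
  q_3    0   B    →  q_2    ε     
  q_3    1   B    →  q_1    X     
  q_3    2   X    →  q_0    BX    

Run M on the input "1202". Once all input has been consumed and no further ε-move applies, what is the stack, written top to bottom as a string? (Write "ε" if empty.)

BXX#

(q_0, 1202, #)
  read 1, top #: go to q_3, push XX# → (q_3, 202, XX#)
  read 2, top X: go to q_0, push BX → (q_0, 02, BXX#)
  read 0, top B: go to q_2, push BB → (q_2, 2, BBXX#)
  read 2, top B: go to q_1, push ε → (q_1, ε, BXX#)
All input consumed in state q_1 with stack BXX#.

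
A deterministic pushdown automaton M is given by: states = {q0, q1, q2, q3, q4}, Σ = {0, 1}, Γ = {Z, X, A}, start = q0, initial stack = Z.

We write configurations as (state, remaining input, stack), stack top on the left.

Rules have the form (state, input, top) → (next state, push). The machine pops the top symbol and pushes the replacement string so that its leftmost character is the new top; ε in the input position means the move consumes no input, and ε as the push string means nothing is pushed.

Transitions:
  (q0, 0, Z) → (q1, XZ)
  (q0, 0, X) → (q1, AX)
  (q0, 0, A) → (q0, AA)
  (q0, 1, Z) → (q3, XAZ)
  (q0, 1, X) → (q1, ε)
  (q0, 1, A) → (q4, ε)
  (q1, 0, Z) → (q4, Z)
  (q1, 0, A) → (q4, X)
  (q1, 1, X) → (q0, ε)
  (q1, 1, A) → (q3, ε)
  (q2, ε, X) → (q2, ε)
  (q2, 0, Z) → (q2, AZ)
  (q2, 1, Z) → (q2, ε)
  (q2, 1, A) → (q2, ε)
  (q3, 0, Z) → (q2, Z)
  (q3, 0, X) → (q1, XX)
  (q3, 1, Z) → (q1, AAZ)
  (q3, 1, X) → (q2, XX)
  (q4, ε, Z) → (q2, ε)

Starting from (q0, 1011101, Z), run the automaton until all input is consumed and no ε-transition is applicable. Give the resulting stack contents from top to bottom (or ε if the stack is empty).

(q0, 1011101, Z)
  read 1, top Z: go to q3, push XAZ → (q3, 011101, XAZ)
  read 0, top X: go to q1, push XX → (q1, 11101, XXAZ)
  read 1, top X: go to q0, push ε → (q0, 1101, XAZ)
  read 1, top X: go to q1, push ε → (q1, 101, AZ)
  read 1, top A: go to q3, push ε → (q3, 01, Z)
  read 0, top Z: go to q2, push Z → (q2, 1, Z)
  read 1, top Z: go to q2, push ε → (q2, ε, ε)
All input consumed in state q2 with stack ε.

ε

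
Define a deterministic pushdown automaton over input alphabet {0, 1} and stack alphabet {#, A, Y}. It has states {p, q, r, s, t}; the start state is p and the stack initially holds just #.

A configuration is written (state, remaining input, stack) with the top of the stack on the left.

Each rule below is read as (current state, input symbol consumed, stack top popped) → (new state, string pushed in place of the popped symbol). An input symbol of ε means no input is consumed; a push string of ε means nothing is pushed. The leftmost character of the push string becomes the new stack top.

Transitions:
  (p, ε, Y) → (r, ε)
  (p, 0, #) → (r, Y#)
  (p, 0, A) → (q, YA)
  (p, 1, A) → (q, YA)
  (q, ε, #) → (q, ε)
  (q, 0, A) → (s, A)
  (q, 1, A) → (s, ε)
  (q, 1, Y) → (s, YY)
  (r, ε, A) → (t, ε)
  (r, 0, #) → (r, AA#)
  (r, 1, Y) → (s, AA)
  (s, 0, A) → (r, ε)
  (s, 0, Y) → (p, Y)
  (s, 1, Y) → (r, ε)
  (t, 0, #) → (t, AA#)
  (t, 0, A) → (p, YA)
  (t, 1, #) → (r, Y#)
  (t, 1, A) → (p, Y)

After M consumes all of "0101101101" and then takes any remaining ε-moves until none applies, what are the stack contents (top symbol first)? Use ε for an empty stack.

Y#

(p, 0101101101, #)
  read 0, top #: go to r, push Y# → (r, 101101101, Y#)
  read 1, top Y: go to s, push AA → (s, 01101101, AA#)
  read 0, top A: go to r, push ε → (r, 1101101, A#)
  ε-move, top A: go to t, push ε → (t, 1101101, #)
  read 1, top #: go to r, push Y# → (r, 101101, Y#)
  read 1, top Y: go to s, push AA → (s, 01101, AA#)
  read 0, top A: go to r, push ε → (r, 1101, A#)
  ε-move, top A: go to t, push ε → (t, 1101, #)
  read 1, top #: go to r, push Y# → (r, 101, Y#)
  read 1, top Y: go to s, push AA → (s, 01, AA#)
  read 0, top A: go to r, push ε → (r, 1, A#)
  ε-move, top A: go to t, push ε → (t, 1, #)
  read 1, top #: go to r, push Y# → (r, ε, Y#)
All input consumed in state r with stack Y#.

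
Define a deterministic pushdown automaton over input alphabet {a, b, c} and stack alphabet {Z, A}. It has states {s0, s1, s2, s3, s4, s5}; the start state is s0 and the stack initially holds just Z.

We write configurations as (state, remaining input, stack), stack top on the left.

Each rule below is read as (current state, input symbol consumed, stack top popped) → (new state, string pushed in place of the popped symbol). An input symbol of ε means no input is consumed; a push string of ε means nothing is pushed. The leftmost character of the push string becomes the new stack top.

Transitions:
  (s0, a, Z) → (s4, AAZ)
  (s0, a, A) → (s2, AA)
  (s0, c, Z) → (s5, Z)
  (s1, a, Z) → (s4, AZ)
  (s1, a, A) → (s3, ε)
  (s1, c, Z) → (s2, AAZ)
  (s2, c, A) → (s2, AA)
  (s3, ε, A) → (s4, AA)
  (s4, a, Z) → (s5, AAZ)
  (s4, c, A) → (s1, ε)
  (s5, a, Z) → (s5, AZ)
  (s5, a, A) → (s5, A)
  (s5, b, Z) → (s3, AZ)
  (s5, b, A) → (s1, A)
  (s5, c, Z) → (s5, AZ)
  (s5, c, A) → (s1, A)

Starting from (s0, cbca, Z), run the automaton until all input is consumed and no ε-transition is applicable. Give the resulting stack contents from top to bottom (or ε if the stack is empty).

Z

(s0, cbca, Z)
  read c, top Z: go to s5, push Z → (s5, bca, Z)
  read b, top Z: go to s3, push AZ → (s3, ca, AZ)
  ε-move, top A: go to s4, push AA → (s4, ca, AAZ)
  read c, top A: go to s1, push ε → (s1, a, AZ)
  read a, top A: go to s3, push ε → (s3, ε, Z)
All input consumed in state s3 with stack Z.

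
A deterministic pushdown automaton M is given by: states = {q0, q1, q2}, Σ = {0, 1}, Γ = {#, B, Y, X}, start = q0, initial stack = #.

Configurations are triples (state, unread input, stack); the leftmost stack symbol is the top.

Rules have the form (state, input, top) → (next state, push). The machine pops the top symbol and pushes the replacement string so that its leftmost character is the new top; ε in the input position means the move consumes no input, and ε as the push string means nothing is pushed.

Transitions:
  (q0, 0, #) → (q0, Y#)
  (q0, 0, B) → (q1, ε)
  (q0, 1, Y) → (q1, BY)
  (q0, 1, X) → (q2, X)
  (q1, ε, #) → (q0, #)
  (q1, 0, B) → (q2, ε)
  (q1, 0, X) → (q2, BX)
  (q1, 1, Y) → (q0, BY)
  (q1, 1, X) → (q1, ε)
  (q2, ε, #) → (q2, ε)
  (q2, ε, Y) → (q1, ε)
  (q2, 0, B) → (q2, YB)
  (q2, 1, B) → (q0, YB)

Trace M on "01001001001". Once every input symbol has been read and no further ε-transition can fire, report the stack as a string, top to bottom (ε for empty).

BY#

(q0, 01001001001, #) ⊢ (q0, 1001001001, Y#) ⊢ (q1, 001001001, BY#) ⊢ (q2, 01001001, Y#) ⊢ (q1, 01001001, #) ⊢ (q0, 01001001, #) ⊢ (q0, 1001001, Y#) ⊢ (q1, 001001, BY#) ⊢ (q2, 01001, Y#) ⊢ (q1, 01001, #) ⊢ (q0, 01001, #) ⊢ (q0, 1001, Y#) ⊢ (q1, 001, BY#) ⊢ (q2, 01, Y#) ⊢ (q1, 01, #) ⊢ (q0, 01, #) ⊢ (q0, 1, Y#) ⊢ (q1, ε, BY#)
All input consumed in state q1 with stack BY#.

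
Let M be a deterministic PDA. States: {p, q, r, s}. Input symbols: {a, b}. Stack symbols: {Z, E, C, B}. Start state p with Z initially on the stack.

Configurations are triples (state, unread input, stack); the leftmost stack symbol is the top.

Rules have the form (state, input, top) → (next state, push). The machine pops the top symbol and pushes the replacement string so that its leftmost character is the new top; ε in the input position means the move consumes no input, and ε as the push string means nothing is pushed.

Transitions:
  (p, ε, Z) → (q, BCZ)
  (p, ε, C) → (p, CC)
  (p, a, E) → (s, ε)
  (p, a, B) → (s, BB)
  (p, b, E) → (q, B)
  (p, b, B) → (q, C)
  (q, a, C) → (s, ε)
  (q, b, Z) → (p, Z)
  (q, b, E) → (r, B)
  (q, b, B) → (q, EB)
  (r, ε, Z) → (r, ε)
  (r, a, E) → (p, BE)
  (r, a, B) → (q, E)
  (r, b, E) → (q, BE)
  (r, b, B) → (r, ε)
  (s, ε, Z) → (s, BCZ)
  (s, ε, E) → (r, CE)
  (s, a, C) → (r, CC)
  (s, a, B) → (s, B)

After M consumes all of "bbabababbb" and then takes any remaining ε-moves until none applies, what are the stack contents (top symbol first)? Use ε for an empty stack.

(p, bbabababbb, Z) ⊢ (q, bbabababbb, BCZ) ⊢ (q, babababbb, EBCZ) ⊢ (r, abababbb, BBCZ) ⊢ (q, bababbb, EBCZ) ⊢ (r, ababbb, BBCZ) ⊢ (q, babbb, EBCZ) ⊢ (r, abbb, BBCZ) ⊢ (q, bbb, EBCZ) ⊢ (r, bb, BBCZ) ⊢ (r, b, BCZ) ⊢ (r, ε, CZ)
All input consumed in state r with stack CZ.

CZ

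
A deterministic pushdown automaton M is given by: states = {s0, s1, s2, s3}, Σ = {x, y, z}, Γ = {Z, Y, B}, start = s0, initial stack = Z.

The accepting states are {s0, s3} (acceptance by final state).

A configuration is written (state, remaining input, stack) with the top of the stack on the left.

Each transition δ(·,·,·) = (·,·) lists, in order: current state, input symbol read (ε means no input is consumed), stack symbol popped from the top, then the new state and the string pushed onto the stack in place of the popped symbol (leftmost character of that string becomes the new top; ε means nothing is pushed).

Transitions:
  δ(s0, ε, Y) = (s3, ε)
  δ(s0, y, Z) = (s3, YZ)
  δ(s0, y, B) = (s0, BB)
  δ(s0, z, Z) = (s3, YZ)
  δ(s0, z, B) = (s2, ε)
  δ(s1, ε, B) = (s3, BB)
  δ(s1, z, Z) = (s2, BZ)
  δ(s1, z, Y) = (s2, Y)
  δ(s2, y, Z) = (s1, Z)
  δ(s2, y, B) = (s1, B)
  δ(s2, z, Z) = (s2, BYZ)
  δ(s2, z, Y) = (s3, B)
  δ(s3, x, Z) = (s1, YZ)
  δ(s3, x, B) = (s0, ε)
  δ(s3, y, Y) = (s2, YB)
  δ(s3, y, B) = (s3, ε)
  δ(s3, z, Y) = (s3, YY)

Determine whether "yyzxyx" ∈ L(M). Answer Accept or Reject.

Reject

(s0, yyzxyx, Z)
  read y, top Z: go to s3, push YZ → (s3, yzxyx, YZ)
  read y, top Y: go to s2, push YB → (s2, zxyx, YBZ)
  read z, top Y: go to s3, push B → (s3, xyx, BBZ)
  read x, top B: go to s0, push ε → (s0, yx, BZ)
  read y, top B: go to s0, push BB → (s0, x, BBZ)
No transition applies at (s0, x, BBZ); input not fully consumed.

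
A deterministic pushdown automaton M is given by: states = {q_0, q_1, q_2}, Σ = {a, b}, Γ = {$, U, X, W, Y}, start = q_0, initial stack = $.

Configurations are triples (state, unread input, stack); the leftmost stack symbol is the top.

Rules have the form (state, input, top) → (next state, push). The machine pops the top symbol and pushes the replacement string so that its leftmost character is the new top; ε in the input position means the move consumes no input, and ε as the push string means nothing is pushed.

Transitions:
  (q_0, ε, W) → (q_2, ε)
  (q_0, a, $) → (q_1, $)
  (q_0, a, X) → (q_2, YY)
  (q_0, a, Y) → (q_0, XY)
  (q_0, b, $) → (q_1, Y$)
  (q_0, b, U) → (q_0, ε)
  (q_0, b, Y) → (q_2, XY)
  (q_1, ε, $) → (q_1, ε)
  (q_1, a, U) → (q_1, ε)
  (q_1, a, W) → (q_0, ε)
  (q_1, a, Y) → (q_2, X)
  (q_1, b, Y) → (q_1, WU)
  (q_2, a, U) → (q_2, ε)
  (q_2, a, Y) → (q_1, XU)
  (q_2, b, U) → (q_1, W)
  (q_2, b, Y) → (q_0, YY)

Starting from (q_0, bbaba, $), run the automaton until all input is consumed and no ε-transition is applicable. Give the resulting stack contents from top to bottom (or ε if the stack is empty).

(q_0, bbaba, $)
  read b, top $: go to q_1, push Y$ → (q_1, baba, Y$)
  read b, top Y: go to q_1, push WU → (q_1, aba, WU$)
  read a, top W: go to q_0, push ε → (q_0, ba, U$)
  read b, top U: go to q_0, push ε → (q_0, a, $)
  read a, top $: go to q_1, push $ → (q_1, ε, $)
  ε-move, top $: go to q_1, push ε → (q_1, ε, ε)
All input consumed in state q_1 with stack ε.

ε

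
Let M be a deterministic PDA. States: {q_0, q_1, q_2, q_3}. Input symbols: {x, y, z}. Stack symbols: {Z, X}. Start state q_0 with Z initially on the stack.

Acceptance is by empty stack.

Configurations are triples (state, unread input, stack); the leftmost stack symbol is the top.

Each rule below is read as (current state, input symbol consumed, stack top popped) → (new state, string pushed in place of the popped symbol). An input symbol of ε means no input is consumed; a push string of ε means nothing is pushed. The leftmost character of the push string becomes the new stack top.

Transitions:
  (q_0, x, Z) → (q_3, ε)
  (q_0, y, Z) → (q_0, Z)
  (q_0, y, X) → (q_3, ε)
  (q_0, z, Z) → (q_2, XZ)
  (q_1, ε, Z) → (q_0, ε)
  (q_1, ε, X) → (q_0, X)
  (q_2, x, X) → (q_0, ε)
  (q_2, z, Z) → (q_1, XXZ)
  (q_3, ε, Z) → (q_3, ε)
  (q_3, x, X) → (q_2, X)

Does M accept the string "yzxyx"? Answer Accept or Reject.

(q_0, yzxyx, Z) ⊢ (q_0, zxyx, Z) ⊢ (q_2, xyx, XZ) ⊢ (q_0, yx, Z) ⊢ (q_0, x, Z) ⊢ (q_3, ε, ε)
All input consumed and the stack is empty.

Accept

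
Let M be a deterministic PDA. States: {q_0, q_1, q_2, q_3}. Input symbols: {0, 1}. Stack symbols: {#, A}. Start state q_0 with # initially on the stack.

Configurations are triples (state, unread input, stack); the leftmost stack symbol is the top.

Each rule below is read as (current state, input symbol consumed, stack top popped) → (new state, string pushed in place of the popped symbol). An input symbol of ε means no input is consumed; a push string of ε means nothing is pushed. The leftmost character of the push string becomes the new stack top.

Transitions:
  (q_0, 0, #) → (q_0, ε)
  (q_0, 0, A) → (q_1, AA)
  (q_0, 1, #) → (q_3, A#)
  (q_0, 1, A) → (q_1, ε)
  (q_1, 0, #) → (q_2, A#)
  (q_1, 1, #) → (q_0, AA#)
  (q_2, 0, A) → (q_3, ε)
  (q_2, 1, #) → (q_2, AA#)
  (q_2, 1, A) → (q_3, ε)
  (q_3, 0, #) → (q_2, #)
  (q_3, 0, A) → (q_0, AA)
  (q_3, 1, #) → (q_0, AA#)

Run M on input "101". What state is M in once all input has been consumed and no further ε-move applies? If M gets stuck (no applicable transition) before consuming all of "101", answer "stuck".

(q_0, 101, #)
  read 1, top #: go to q_3, push A# → (q_3, 01, A#)
  read 0, top A: go to q_0, push AA → (q_0, 1, AA#)
  read 1, top A: go to q_1, push ε → (q_1, ε, A#)
All input consumed; M is in state q_1.

q_1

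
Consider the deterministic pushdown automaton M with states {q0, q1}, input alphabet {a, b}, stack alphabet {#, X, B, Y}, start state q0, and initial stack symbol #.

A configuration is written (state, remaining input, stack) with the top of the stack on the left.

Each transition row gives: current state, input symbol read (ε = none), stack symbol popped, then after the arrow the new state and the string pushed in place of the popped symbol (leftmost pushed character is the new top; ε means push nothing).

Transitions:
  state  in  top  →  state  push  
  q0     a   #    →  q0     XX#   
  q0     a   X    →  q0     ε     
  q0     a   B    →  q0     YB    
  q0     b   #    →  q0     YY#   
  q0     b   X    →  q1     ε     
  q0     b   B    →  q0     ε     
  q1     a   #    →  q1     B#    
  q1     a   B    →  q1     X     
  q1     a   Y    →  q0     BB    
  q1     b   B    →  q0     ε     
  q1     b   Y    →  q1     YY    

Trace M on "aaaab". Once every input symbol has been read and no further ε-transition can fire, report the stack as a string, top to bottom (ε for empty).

(q0, aaaab, #)
  read a, top #: go to q0, push XX# → (q0, aaab, XX#)
  read a, top X: go to q0, push ε → (q0, aab, X#)
  read a, top X: go to q0, push ε → (q0, ab, #)
  read a, top #: go to q0, push XX# → (q0, b, XX#)
  read b, top X: go to q1, push ε → (q1, ε, X#)
All input consumed in state q1 with stack X#.

X#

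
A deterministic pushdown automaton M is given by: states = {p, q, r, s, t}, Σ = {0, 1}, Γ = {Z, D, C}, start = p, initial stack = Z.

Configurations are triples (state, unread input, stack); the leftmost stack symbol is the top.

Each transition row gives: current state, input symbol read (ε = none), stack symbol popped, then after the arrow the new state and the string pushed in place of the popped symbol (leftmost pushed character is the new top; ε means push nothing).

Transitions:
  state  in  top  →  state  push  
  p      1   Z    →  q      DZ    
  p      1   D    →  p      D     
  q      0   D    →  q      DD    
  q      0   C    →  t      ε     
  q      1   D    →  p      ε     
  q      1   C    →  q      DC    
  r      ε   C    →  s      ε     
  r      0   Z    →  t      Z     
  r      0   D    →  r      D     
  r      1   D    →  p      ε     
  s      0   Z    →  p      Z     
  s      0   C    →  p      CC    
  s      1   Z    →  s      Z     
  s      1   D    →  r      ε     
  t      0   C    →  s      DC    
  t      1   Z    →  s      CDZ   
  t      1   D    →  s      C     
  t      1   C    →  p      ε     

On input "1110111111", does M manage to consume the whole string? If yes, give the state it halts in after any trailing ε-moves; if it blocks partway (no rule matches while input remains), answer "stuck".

(p, 1110111111, Z)
  read 1, top Z: go to q, push DZ → (q, 110111111, DZ)
  read 1, top D: go to p, push ε → (p, 10111111, Z)
  read 1, top Z: go to q, push DZ → (q, 0111111, DZ)
  read 0, top D: go to q, push DD → (q, 111111, DDZ)
  read 1, top D: go to p, push ε → (p, 11111, DZ)
  read 1, top D: go to p, push D → (p, 1111, DZ)
  read 1, top D: go to p, push D → (p, 111, DZ)
  read 1, top D: go to p, push D → (p, 11, DZ)
  read 1, top D: go to p, push D → (p, 1, DZ)
  read 1, top D: go to p, push D → (p, ε, DZ)
All input consumed; M is in state p.

p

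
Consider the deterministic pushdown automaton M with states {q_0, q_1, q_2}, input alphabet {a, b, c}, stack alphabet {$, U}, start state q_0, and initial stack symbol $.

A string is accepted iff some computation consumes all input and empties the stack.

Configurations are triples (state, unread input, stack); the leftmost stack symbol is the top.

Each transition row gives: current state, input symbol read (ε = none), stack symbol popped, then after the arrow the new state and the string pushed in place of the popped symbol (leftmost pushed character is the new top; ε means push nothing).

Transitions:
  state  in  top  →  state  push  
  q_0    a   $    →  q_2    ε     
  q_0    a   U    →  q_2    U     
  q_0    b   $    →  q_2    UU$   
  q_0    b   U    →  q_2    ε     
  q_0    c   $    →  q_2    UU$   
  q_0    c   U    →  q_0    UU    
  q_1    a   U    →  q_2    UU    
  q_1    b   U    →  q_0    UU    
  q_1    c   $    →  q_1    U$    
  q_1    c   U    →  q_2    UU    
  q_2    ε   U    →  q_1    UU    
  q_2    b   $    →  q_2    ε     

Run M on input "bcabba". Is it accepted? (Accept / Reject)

Reject

(q_0, bcabba, $)
  read b, top $: go to q_2, push UU$ → (q_2, cabba, UU$)
  ε-move, top U: go to q_1, push UU → (q_1, cabba, UUU$)
  read c, top U: go to q_2, push UU → (q_2, abba, UUUU$)
  ε-move, top U: go to q_1, push UU → (q_1, abba, UUUUU$)
  read a, top U: go to q_2, push UU → (q_2, bba, UUUUUU$)
  ε-move, top U: go to q_1, push UU → (q_1, bba, UUUUUUU$)
  read b, top U: go to q_0, push UU → (q_0, ba, UUUUUUUU$)
  read b, top U: go to q_2, push ε → (q_2, a, UUUUUUU$)
  ε-move, top U: go to q_1, push UU → (q_1, a, UUUUUUUU$)
  read a, top U: go to q_2, push UU → (q_2, ε, UUUUUUUUU$)
  ε-move, top U: go to q_1, push UU → (q_1, ε, UUUUUUUUUU$)
All input consumed; stack is UUUUUUUUUU$, not empty, and no further ε-move applies.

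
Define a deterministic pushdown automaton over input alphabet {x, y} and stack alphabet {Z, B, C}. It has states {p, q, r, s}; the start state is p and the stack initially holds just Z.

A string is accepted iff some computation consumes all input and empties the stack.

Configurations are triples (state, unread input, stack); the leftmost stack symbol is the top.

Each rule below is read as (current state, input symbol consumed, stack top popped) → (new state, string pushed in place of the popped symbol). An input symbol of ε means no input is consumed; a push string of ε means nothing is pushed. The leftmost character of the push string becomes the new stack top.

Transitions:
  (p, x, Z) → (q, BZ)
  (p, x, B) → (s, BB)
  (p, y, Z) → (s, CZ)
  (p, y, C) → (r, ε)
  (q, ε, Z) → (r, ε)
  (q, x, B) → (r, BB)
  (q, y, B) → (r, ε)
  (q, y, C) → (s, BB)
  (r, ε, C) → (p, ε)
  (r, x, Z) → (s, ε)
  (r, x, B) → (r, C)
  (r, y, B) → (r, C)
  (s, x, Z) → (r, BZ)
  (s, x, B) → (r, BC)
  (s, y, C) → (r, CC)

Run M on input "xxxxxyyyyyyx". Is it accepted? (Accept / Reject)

(p, xxxxxyyyyyyx, Z)
  read x, top Z: go to q, push BZ → (q, xxxxyyyyyyx, BZ)
  read x, top B: go to r, push BB → (r, xxxyyyyyyx, BBZ)
  read x, top B: go to r, push C → (r, xxyyyyyyx, CBZ)
  ε-move, top C: go to p, push ε → (p, xxyyyyyyx, BZ)
  read x, top B: go to s, push BB → (s, xyyyyyyx, BBZ)
  read x, top B: go to r, push BC → (r, yyyyyyx, BCBZ)
  read y, top B: go to r, push C → (r, yyyyyx, CCBZ)
  ε-move, top C: go to p, push ε → (p, yyyyyx, CBZ)
  read y, top C: go to r, push ε → (r, yyyyx, BZ)
  read y, top B: go to r, push C → (r, yyyx, CZ)
  ε-move, top C: go to p, push ε → (p, yyyx, Z)
  read y, top Z: go to s, push CZ → (s, yyx, CZ)
  read y, top C: go to r, push CC → (r, yx, CCZ)
  ε-move, top C: go to p, push ε → (p, yx, CZ)
  read y, top C: go to r, push ε → (r, x, Z)
  read x, top Z: go to s, push ε → (s, ε, ε)
All input consumed and the stack is empty.

Accept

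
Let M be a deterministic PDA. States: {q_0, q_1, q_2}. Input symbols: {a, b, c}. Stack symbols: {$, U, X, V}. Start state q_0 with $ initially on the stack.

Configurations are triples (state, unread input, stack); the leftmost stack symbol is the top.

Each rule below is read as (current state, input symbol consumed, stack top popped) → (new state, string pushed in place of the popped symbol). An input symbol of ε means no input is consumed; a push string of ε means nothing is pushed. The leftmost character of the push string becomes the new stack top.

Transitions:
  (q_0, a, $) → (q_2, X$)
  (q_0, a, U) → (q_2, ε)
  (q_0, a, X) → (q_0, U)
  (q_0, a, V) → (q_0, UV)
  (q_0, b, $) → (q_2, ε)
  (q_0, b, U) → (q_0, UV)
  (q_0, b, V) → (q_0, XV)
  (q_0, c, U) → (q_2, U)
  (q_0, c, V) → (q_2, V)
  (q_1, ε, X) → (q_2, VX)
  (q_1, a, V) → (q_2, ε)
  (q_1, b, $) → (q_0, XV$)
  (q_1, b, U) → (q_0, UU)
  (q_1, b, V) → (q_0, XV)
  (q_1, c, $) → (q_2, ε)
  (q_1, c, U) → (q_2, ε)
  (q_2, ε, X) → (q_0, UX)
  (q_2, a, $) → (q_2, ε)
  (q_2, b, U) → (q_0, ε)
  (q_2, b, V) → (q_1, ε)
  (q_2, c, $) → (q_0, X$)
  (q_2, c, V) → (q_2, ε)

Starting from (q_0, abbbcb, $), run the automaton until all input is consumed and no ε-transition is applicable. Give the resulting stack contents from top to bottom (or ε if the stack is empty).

(q_0, abbbcb, $)
  read a, top $: go to q_2, push X$ → (q_2, bbbcb, X$)
  ε-move, top X: go to q_0, push UX → (q_0, bbbcb, UX$)
  read b, top U: go to q_0, push UV → (q_0, bbcb, UVX$)
  read b, top U: go to q_0, push UV → (q_0, bcb, UVVX$)
  read b, top U: go to q_0, push UV → (q_0, cb, UVVVX$)
  read c, top U: go to q_2, push U → (q_2, b, UVVVX$)
  read b, top U: go to q_0, push ε → (q_0, ε, VVVX$)
All input consumed in state q_0 with stack VVVX$.

VVVX$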